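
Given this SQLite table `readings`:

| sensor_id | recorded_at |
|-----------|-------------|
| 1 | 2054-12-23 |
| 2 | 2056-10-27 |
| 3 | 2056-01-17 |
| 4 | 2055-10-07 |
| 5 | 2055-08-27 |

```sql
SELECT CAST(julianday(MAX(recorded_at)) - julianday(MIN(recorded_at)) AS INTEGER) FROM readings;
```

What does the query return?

MIN = 2054-12-23, MAX = 2056-10-27.
8 days remain in December 2054 after the 23rd (31 − 23).
Full months from January 2055 through September 2056 contribute their day counts.
Then 27 days into October 2056.
Total: 8 + 31 + 28 + 31 + 30 + 31 + 30 + 31 + 31 + 30 + 31 + 30 + 31 + 31 + 29 + 31 + 30 + 31 + 30 + 31 + 31 + 30 + 27 = 674.

674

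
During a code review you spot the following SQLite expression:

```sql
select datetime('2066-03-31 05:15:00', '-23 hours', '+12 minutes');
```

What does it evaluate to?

2066-03-30 06:27:00

-23 hours from 2066-03-31 05:15:00 is 2066-03-30 06:15:00 (crosses midnight).
+12 minutes from 2066-03-30 06:15:00 is 2066-03-30 06:27:00.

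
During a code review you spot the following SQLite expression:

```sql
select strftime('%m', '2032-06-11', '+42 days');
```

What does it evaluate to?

First apply '+42 days': 2032-06-11 → 2032-07-23.
`%m` extracts the 2-digit month (01-12): 07.

07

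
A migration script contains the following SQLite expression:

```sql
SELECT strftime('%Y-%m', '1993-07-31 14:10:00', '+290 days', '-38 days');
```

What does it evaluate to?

First apply '+290 days', '-38 days': 1993-07-31 14:10:00 → 1994-04-09 14:10:00.
`%Y-%m` extracts the year-month: 1994-04.

1994-04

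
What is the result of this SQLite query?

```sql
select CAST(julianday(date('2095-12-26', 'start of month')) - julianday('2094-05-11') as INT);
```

`start of month` rewinds 2095-12-26 to 2095-12-01.
20 days remain in May 2094 after the 11th (31 − 11).
Full months from June 2094 through November 2095 contribute their day counts.
Then 1 day into December 2095.
Total: 20 + 30 + 31 + 31 + 30 + 31 + 30 + 31 + 31 + 28 + 31 + 30 + 31 + 30 + 31 + 31 + 30 + 31 + 30 + 1 = 569.

569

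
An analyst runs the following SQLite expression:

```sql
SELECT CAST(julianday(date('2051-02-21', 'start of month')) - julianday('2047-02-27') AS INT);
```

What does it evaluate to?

1435

`start of month` rewinds 2051-02-21 to 2051-02-01.
1 day remains in February 2047 after the 27th (28 − 27).
Full months from March 2047 through January 2051 contribute their day counts.
Then 1 day into February 2051.
Total: 1 + 31 + 30 + 31 + 30 + 31 + 31 + 30 + 31 + 30 + 31 + 31 + 29 + 31 + 30 + 31 + 30 + 31 + 31 + 30 + 31 + 30 + 31 + 31 + 28 + 31 + 30 + 31 + 30 + 31 + 31 + 30 + 31 + 30 + 31 + 31 + 28 + 31 + 30 + 31 + 30 + 31 + 31 + 30 + 31 + 30 + 31 + 31 + 1 = 1435.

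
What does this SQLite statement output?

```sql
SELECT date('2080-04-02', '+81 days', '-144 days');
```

Applying '+81 days' to 2080-04-02: counting 81 days forward gives 2080-06-22.
Applying '-144 days' to 2080-06-22: counting 144 days back gives 2080-01-30.

2080-01-30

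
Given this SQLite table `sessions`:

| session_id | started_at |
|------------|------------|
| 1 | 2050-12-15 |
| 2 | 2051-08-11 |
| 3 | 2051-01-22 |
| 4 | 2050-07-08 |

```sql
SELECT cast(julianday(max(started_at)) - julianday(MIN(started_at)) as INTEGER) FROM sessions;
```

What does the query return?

MIN = 2050-07-08, MAX = 2051-08-11.
23 days remain in July 2050 after the 8th (31 − 8).
Full months from August 2050 through July 2051 contribute their day counts.
Then 11 days into August 2051.
Total: 23 + 31 + 30 + 31 + 30 + 31 + 31 + 28 + 31 + 30 + 31 + 30 + 31 + 11 = 399.

399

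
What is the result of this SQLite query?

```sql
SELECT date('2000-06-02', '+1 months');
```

2000-07-02

Adding +1 month to 2000-06-02 gives 2000-07-02.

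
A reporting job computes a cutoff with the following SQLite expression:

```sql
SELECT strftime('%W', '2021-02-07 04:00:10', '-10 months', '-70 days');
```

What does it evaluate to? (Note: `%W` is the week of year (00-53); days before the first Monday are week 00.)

04

First apply '-10 months', '-70 days': 2021-02-07 04:00:10 → 2020-01-28 04:00:10.
2020-01-28 is a Tuesday. SQLite's %W counts Mondays since the year started; the result is 04.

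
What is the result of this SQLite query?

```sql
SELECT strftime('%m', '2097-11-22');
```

`%m` extracts the 2-digit month (01-12): 11.

11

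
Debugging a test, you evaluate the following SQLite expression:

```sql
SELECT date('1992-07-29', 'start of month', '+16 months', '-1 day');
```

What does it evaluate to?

1993-10-31

`start of month` rewinds 1992-07-29 to 1992-07-01.
Adding +16 months to 1992-07-01 gives 1993-11-01.
Going back 1 day from 1993-11-01 reaches 1993-10-31 (last day of October, 31 days).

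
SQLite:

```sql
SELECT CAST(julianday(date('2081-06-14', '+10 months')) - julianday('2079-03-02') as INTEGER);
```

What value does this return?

Adding +10 months to 2081-06-14 gives 2082-04-14.
29 days remain in March 2079 after the 2nd (31 − 2).
Full months from April 2079 through March 2082 contribute their day counts.
Then 14 days into April 2082.
Total: 29 + 30 + 31 + 30 + 31 + 31 + 30 + 31 + 30 + 31 + 31 + 29 + 31 + 30 + 31 + 30 + 31 + 31 + 30 + 31 + 30 + 31 + 31 + 28 + 31 + 30 + 31 + 30 + 31 + 31 + 30 + 31 + 30 + 31 + 31 + 28 + 31 + 14 = 1139.

1139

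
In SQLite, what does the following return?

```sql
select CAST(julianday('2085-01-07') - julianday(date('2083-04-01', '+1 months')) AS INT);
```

617

Adding +1 month to 2083-04-01 gives 2083-05-01.
30 days remain in May 2083 after the 1st (31 − 1).
Full months from June 2083 through December 2084 contribute their day counts.
Then 7 days into January 2085.
Total: 30 + 30 + 31 + 31 + 30 + 31 + 30 + 31 + 31 + 29 + 31 + 30 + 31 + 30 + 31 + 31 + 30 + 31 + 30 + 31 + 7 = 617.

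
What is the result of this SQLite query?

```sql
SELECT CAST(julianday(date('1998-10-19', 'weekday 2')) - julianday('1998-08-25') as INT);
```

`weekday 2` advances to the next Tuesday; 1998-10-19 is a Monday, so it moves forward to 1998-10-20.
6 days remain in August 1998 after the 25th (31 − 25).
September 1998: 30 days.
Then 20 days into October 1998.
Total: 6 + 30 + 20 = 56.

56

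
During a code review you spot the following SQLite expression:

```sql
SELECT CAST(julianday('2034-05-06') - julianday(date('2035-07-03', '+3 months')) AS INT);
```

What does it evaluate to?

-515

Adding +3 months to 2035-07-03 gives 2035-10-03.
25 days remain in May 2034 after the 6th (31 − 6).
Full months from June 2034 through September 2035 contribute their day counts.
Then 3 days into October 2035.
Total: 25 + 30 + 31 + 31 + 30 + 31 + 30 + 31 + 31 + 28 + 31 + 30 + 31 + 30 + 31 + 31 + 30 + 3 = 515.
The subtraction is earlier − later, so the result is −515 → -515.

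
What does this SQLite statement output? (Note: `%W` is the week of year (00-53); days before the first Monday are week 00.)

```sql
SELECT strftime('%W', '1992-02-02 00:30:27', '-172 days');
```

32

First apply '-172 days': 1992-02-02 00:30:27 → 1991-08-14 00:30:27.
1991-08-14 is a Wednesday. SQLite's %W counts Mondays since the year started; the result is 32.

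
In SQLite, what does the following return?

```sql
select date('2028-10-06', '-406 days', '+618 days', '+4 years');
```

2033-05-06

Applying '-406 days' to 2028-10-06: counting 406 days back gives 2027-08-27.
Applying '+618 days' to 2027-08-27: counting 618 days forward gives 2029-05-06.
Adding +4 years to 2029-05-06 gives 2033-05-06.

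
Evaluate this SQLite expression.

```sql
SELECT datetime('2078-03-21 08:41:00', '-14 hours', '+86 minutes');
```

2078-03-20 20:07:00

-14 hours from 2078-03-21 08:41:00 is 2078-03-20 18:41:00 (crosses midnight).
86 minutes = 1h 26m; +86 minutes from 2078-03-20 18:41:00 is 2078-03-20 20:07:00.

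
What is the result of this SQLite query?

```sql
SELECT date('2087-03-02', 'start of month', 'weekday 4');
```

`start of month` rewinds 2087-03-02 to 2087-03-01.
`weekday 4` advances to the next Thursday; 2087-03-01 is a Saturday, so it moves forward to 2087-03-06.

2087-03-06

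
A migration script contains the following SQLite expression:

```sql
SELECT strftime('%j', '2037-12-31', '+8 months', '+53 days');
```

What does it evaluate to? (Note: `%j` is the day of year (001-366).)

296

First apply '+8 months', '+53 days': 2037-12-31 → 2038-10-23.
Day-of-year for 2038-10-23: days since 2038-01-01 inclusive = 296, zero-padded to 296.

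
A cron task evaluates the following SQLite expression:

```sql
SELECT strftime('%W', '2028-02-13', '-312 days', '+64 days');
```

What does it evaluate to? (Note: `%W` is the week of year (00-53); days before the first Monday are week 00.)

23

First apply '-312 days', '+64 days': 2028-02-13 → 2027-06-10.
2027-06-10 is a Thursday. SQLite's %W counts Mondays since the year started; the result is 23.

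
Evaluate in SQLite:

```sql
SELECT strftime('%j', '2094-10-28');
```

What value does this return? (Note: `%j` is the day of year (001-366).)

301

Day-of-year for 2094-10-28: days since 2094-01-01 inclusive = 301, zero-padded to 301.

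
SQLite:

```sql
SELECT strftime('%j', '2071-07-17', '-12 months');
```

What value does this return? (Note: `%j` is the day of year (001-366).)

First apply '-12 months': 2071-07-17 → 2070-07-17.
Day-of-year for 2070-07-17: days since 2070-01-01 inclusive = 198, zero-padded to 198.

198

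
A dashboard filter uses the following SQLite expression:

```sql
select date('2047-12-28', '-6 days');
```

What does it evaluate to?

Going back 6 days within December lands on 2047-12-22.

2047-12-22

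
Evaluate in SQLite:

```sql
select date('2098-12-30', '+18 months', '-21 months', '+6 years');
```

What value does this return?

Adding +18 months to 2098-12-30 gives 2100-06-30.
Adding -21 months to 2100-06-30 gives 2098-09-30.
Adding +6 years to 2098-09-30 gives 2104-09-30.

2104-09-30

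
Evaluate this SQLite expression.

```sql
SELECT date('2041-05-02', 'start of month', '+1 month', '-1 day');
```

`start of month` rewinds 2041-05-02 to 2041-05-01.
Adding +1 month to 2041-05-01 gives 2041-06-01.
Going back 1 day from 2041-06-01 reaches 2041-05-31 (last day of May, 31 days).

2041-05-31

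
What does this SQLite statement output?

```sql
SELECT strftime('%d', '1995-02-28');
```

`%d` extracts the 2-digit day of month: 28.

28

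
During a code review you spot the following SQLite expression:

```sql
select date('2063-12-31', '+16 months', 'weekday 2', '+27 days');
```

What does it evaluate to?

2065-06-01

Adding +16 months to 2063-12-31 targets 2065-04-31. April 2065 has only 30 days, so SQLite normalizes the 1-day overflow forward to 2065-05-01.
`weekday 2` advances to the next Tuesday; 2065-05-01 is a Friday, so it moves forward to 2065-05-05.
May 2065 has 31 days; 26 remain after the 5th, so 27 days reach 2065-06-01.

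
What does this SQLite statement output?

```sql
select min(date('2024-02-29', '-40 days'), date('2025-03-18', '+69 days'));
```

date('2024-02-29', '-40 days') → 2024-01-20.
date('2025-03-18', '+69 days') → 2025-05-26.
Earlier of the two is 2024-01-20.

2024-01-20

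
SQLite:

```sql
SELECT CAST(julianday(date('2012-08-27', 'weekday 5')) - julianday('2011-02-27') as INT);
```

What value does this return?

`weekday 5` advances to the next Friday; 2012-08-27 is a Monday, so it moves forward to 2012-08-31.
1 day remains in February 2011 after the 27th (28 − 27).
Full months from March 2011 through July 2012 contribute their day counts.
Then 31 days into August 2012.
Total: 1 + 31 + 30 + 31 + 30 + 31 + 31 + 30 + 31 + 30 + 31 + 31 + 29 + 31 + 30 + 31 + 30 + 31 + 31 = 551.

551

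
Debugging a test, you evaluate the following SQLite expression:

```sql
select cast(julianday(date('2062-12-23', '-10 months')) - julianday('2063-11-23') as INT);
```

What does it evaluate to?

-638

Adding -10 months to 2062-12-23 gives 2062-02-23.
5 days remain in February 2062 after the 23rd (28 − 23).
Full months from March 2062 through October 2063 contribute their day counts.
Then 23 days into November 2063.
Total: 5 + 31 + 30 + 31 + 30 + 31 + 31 + 30 + 31 + 30 + 31 + 31 + 28 + 31 + 30 + 31 + 30 + 31 + 31 + 30 + 31 + 23 = 638.
The subtraction is earlier − later, so the result is −638 → -638.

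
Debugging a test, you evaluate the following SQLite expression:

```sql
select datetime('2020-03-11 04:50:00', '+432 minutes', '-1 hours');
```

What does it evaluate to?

432 minutes = 7h 12m; +432 minutes from 2020-03-11 04:50:00 is 2020-03-11 12:02:00.
-1 hours from 2020-03-11 12:02:00 is 2020-03-11 11:02:00.

2020-03-11 11:02:00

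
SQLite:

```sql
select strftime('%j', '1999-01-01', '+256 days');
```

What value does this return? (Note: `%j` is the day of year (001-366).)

First apply '+256 days': 1999-01-01 → 1999-09-14.
Day-of-year for 1999-09-14: days since 1999-01-01 inclusive = 257, zero-padded to 257.

257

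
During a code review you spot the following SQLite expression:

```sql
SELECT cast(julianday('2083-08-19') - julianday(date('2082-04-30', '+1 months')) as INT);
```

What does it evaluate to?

446

Adding +1 month to 2082-04-30 gives 2082-05-30.
1 day remains in May 2082 after the 30th (31 − 30).
Full months from June 2082 through July 2083 contribute their day counts.
Then 19 days into August 2083.
Total: 1 + 30 + 31 + 31 + 30 + 31 + 30 + 31 + 31 + 28 + 31 + 30 + 31 + 30 + 31 + 19 = 446.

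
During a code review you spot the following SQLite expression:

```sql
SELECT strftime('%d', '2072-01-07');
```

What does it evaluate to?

07

`%d` extracts the 2-digit day of month: 07.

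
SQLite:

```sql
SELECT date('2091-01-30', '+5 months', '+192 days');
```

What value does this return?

2092-01-08

Adding +5 months to 2091-01-30 gives 2091-06-30.
Applying '+192 days' to 2091-06-30: counting 192 days forward gives 2092-01-08.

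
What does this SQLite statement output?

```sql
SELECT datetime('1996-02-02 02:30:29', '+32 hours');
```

+32 hours from 1996-02-02 02:30:29 is 1996-02-03 10:30:29 (crosses midnight).

1996-02-03 10:30:29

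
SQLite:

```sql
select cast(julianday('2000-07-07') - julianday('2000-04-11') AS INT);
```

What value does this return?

19 days remain in April 2000 after the 11th (30 − 11).
May 2000: 31 days.
June 2000: 30 days.
Then 7 days into July 2000.
Total: 19 + 31 + 30 + 7 = 87.

87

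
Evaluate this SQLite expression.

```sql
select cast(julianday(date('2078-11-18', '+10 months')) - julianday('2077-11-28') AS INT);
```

659

Adding +10 months to 2078-11-18 gives 2079-09-18.
2 days remain in November 2077 after the 28th (30 − 28).
Full months from December 2077 through August 2079 contribute their day counts.
Then 18 days into September 2079.
Total: 2 + 31 + 31 + 28 + 31 + 30 + 31 + 30 + 31 + 31 + 30 + 31 + 30 + 31 + 31 + 28 + 31 + 30 + 31 + 30 + 31 + 31 + 18 = 659.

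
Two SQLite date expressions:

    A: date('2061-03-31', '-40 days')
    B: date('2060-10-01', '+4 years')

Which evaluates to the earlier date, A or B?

A

A = 2061-02-19.
B = 2064-10-01.
A is earlier.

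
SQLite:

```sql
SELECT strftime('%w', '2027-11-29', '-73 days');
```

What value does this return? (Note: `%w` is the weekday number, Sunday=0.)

5

First apply '-73 days': 2027-11-29 → 2027-09-17.
2027-09-17 is a Friday; with Sunday=0 that is 5.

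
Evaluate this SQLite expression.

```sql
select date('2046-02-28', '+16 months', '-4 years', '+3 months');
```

2043-09-28

Adding +16 months to 2046-02-28 gives 2047-06-28.
Adding -4 years to 2047-06-28 gives 2043-06-28.
Adding +3 months to 2043-06-28 gives 2043-09-28.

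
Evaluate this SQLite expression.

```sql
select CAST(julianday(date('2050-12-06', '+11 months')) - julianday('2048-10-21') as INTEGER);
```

1111

Adding +11 months to 2050-12-06 gives 2051-11-06.
10 days remain in October 2048 after the 21st (31 − 21).
Full months from November 2048 through October 2051 contribute their day counts.
Then 6 days into November 2051.
Total: 10 + 30 + 31 + 31 + 28 + 31 + 30 + 31 + 30 + 31 + 31 + 30 + 31 + 30 + 31 + 31 + 28 + 31 + 30 + 31 + 30 + 31 + 31 + 30 + 31 + 30 + 31 + 31 + 28 + 31 + 30 + 31 + 30 + 31 + 31 + 30 + 31 + 6 = 1111.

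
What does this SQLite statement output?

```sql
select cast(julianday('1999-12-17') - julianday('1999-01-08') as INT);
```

23 days remain in January 1999 after the 8th (31 − 8).
Full months from February 1999 through November 1999 contribute their day counts.
Then 17 days into December 1999.
Total: 23 + 28 + 31 + 30 + 31 + 30 + 31 + 31 + 30 + 31 + 30 + 17 = 343.

343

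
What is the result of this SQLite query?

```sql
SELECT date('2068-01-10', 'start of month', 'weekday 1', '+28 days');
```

`start of month` rewinds 2068-01-10 to 2068-01-01.
`weekday 1` advances to the next Monday; 2068-01-01 is a Sunday, so it moves forward to 2068-01-02.
Advancing 28 more days within January lands on 2068-01-30.

2068-01-30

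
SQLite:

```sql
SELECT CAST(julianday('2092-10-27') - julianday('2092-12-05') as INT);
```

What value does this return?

-39

4 days remain in October 2092 after the 27th (31 − 27).
November 2092: 30 days.
Then 5 days into December 2092.
Total: 4 + 30 + 5 = 39.
The subtraction is earlier − later, so the result is −39 → -39.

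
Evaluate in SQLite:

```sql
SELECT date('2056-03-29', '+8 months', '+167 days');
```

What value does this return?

Adding +8 months to 2056-03-29 gives 2056-11-29.
Applying '+167 days' to 2056-11-29: counting 167 days forward gives 2057-05-15.

2057-05-15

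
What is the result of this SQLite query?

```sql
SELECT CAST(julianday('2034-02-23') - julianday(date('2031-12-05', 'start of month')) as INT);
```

`start of month` rewinds 2031-12-05 to 2031-12-01.
30 days remain in December 2031 after the 1st (31 − 1).
Full months from January 2032 through January 2034 contribute their day counts.
Then 23 days into February 2034.
Total: 30 + 31 + 29 + 31 + 30 + 31 + 30 + 31 + 31 + 30 + 31 + 30 + 31 + 31 + 28 + 31 + 30 + 31 + 30 + 31 + 31 + 30 + 31 + 30 + 31 + 31 + 23 = 815.

815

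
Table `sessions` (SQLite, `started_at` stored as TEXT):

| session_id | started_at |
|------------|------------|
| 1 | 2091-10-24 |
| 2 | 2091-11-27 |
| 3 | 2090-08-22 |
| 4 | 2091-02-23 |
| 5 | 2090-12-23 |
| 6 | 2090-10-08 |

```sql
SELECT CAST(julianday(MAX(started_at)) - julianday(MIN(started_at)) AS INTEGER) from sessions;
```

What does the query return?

MIN = 2090-08-22, MAX = 2091-11-27.
9 days remain in August 2090 after the 22nd (31 − 22).
Full months from September 2090 through October 2091 contribute their day counts.
Then 27 days into November 2091.
Total: 9 + 30 + 31 + 30 + 31 + 31 + 28 + 31 + 30 + 31 + 30 + 31 + 31 + 30 + 31 + 27 = 462.

462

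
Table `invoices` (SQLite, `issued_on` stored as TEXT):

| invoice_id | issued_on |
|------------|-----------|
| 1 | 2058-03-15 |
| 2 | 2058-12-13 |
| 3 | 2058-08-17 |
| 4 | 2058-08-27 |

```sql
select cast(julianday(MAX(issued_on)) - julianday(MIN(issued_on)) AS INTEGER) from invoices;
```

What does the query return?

273

MIN = 2058-03-15, MAX = 2058-12-13.
16 days remain in March 2058 after the 15th (31 − 15).
Full months from April 2058 through November 2058 contribute their day counts.
Then 13 days into December 2058.
Total: 16 + 30 + 31 + 30 + 31 + 31 + 30 + 31 + 30 + 13 = 273.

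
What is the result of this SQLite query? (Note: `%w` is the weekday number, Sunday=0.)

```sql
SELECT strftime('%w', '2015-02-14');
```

6

2015-02-14 is a Saturday; with Sunday=0 that is 6.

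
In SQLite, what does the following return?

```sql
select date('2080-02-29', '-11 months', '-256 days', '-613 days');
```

Adding -11 months to 2080-02-29 gives 2079-03-29.
Applying '-256 days' to 2079-03-29: counting 256 days back gives 2078-07-16.
Applying '-613 days' to 2078-07-16: counting 613 days back gives 2076-11-10.

2076-11-10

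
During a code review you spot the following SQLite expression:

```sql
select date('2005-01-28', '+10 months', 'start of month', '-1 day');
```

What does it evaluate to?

2005-10-31

Adding +10 months to 2005-01-28 gives 2005-11-28.
`start of month` rewinds 2005-11-28 to 2005-11-01.
Going back 1 day from 2005-11-01 reaches 2005-10-31 (last day of October, 31 days).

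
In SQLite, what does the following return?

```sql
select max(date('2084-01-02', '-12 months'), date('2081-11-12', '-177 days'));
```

date('2084-01-02', '-12 months') → 2083-01-02.
date('2081-11-12', '-177 days') → 2081-05-19.
Later of the two is 2083-01-02.

2083-01-02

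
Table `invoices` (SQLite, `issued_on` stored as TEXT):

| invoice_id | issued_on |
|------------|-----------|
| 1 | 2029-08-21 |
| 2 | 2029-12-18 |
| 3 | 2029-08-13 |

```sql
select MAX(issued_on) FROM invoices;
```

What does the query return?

2029-12-18

MAX over {2029-08-13, 2029-08-21, 2029-12-18}.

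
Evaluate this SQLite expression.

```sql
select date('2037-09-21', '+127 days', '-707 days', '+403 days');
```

2037-03-28

Applying '+127 days' to 2037-09-21: counting 127 days forward gives 2038-01-26.
Applying '-707 days' to 2038-01-26: counting 707 days back gives 2036-02-19.
Applying '+403 days' to 2036-02-19: counting 403 days forward gives 2037-03-28.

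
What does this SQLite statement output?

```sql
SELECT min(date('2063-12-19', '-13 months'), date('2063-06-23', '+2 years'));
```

2062-11-19

date('2063-12-19', '-13 months') → 2062-11-19.
date('2063-06-23', '+2 years') → 2065-06-23.
Earlier of the two is 2062-11-19.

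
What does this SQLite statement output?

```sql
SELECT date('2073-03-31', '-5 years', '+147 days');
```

Adding -5 years to 2073-03-31 gives 2068-03-31.
Applying '+147 days' to 2068-03-31: counting 147 days forward gives 2068-08-25.

2068-08-25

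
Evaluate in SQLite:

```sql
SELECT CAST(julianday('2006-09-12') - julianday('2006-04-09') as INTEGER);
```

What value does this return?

21 days remain in April 2006 after the 9th (30 − 9).
May 2006: 31 days.
June 2006: 30 days.
July 2006: 31 days.
August 2006: 31 days.
Then 12 days into September 2006.
Total: 21 + 31 + 30 + 31 + 31 + 12 = 156.

156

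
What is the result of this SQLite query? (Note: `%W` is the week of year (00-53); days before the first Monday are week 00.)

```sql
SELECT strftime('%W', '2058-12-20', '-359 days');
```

First apply '-359 days': 2058-12-20 → 2057-12-26.
2057-12-26 is a Wednesday. SQLite's %W counts Mondays since the year started; the result is 52.

52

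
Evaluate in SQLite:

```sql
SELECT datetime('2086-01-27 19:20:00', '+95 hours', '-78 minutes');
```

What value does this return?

2086-01-31 17:02:00

+95 hours from 2086-01-27 19:20:00 is 2086-01-31 18:20:00 (crosses midnight).
78 minutes = 1h 18m; -78 minutes from 2086-01-31 18:20:00 is 2086-01-31 17:02:00.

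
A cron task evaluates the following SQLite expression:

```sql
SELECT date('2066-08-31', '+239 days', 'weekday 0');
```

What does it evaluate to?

2067-05-01

Applying '+239 days' to 2066-08-31: counting 239 days forward gives 2067-04-27.
`weekday 0` advances to the next Sunday; 2067-04-27 is a Wednesday, so it moves forward to 2067-05-01.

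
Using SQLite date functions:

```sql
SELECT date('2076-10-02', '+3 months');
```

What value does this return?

2077-01-02

Adding +3 months to 2076-10-02 gives 2077-01-02.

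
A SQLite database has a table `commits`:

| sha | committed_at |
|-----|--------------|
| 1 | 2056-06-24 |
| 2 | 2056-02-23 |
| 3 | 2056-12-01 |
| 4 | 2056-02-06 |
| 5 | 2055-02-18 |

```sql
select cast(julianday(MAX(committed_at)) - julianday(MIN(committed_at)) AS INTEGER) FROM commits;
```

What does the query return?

MIN = 2055-02-18, MAX = 2056-12-01.
10 days remain in February 2055 after the 18th (28 − 18).
Full months from March 2055 through November 2056 contribute their day counts.
Then 1 day into December 2056.
Total: 10 + 31 + 30 + 31 + 30 + 31 + 31 + 30 + 31 + 30 + 31 + 31 + 29 + 31 + 30 + 31 + 30 + 31 + 31 + 30 + 31 + 30 + 1 = 652.

652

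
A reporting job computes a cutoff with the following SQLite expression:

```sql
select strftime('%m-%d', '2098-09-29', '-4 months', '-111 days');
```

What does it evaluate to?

02-07

First apply '-4 months', '-111 days': 2098-09-29 → 2098-02-07.
`%m-%d` extracts the month-day: 02-07.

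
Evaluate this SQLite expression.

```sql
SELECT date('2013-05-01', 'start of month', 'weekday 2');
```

2013-05-07

`start of month` rewinds 2013-05-01 to 2013-05-01.
`weekday 2` advances to the next Tuesday; 2013-05-01 is a Wednesday, so it moves forward to 2013-05-07.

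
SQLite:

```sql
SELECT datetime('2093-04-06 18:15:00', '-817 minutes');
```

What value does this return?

817 minutes = 13h 37m; -817 minutes from 2093-04-06 18:15:00 is 2093-04-06 04:38:00.

2093-04-06 04:38:00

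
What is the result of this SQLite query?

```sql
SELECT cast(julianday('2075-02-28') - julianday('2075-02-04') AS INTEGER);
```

Both dates are in February 2075: 28 − 4 = 24.

24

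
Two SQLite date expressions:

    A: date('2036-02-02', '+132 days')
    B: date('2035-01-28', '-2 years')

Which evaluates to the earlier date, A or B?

B

A = 2036-06-13.
B = 2033-01-28.
B is earlier.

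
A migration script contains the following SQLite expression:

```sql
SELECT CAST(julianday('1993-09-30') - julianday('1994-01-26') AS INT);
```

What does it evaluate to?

0 days remain in September 1993 after the 30th (30 − 30).
October 1993: 31 days.
November 1993: 30 days.
December 1993: 31 days.
Then 26 days into January 1994.
Total: 0 + 31 + 30 + 31 + 26 = 118.
The subtraction is earlier − later, so the result is −118 → -118.

-118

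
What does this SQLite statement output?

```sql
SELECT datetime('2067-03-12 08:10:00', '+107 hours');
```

+107 hours from 2067-03-12 08:10:00 is 2067-03-16 19:10:00 (crosses midnight).

2067-03-16 19:10:00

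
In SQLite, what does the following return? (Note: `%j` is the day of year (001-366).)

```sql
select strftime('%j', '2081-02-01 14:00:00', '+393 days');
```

060

First apply '+393 days': 2081-02-01 14:00:00 → 2082-03-01 14:00:00.
Day-of-year for 2082-03-01: days since 2082-01-01 inclusive = 60, zero-padded to 060.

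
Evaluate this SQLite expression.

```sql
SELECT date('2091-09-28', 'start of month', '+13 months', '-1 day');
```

2092-09-30

`start of month` rewinds 2091-09-28 to 2091-09-01.
Adding +13 months to 2091-09-01 gives 2092-10-01.
Going back 1 day from 2092-10-01 reaches 2092-09-30 (last day of September, 30 days).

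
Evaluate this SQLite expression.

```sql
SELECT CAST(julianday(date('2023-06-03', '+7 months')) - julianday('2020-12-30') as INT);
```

Adding +7 months to 2023-06-03 gives 2024-01-03.
1 day remains in December 2020 after the 30th (31 − 30).
Full months from January 2021 through December 2023 contribute their day counts.
Then 3 days into January 2024.
Total: 1 + 31 + 28 + 31 + 30 + 31 + 30 + 31 + 31 + 30 + 31 + 30 + 31 + 31 + 28 + 31 + 30 + 31 + 30 + 31 + 31 + 30 + 31 + 30 + 31 + 31 + 28 + 31 + 30 + 31 + 30 + 31 + 31 + 30 + 31 + 30 + 31 + 3 = 1099.

1099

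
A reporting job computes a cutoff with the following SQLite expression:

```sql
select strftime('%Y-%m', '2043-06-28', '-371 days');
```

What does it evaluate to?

First apply '-371 days': 2043-06-28 → 2042-06-22.
`%Y-%m` extracts the year-month: 2042-06.

2042-06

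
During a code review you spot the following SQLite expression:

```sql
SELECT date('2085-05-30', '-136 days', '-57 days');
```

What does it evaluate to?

Applying '-136 days' to 2085-05-30: counting 136 days back gives 2085-01-14.
Applying '-57 days' to 2085-01-14: counting 57 days back gives 2084-11-18.

2084-11-18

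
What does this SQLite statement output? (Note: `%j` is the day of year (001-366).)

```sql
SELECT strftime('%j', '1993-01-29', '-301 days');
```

First apply '-301 days': 1993-01-29 → 1992-04-03.
Day-of-year for 1992-04-03: days since 1992-01-01 inclusive = 94, zero-padded to 094.

094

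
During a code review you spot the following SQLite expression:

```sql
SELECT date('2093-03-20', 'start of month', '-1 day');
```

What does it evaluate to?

2093-02-28

`start of month` rewinds 2093-03-20 to 2093-03-01.
Going back 1 day from 2093-03-01 reaches 2093-02-28 (last day of February, 28 days).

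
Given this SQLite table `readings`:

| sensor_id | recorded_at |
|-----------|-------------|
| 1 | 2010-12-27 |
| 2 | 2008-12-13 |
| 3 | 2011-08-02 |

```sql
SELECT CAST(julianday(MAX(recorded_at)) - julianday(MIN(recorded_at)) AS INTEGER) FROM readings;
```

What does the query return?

962

MIN = 2008-12-13, MAX = 2011-08-02.
18 days remain in December 2008 after the 13th (31 − 13).
Full months from January 2009 through July 2011 contribute their day counts.
Then 2 days into August 2011.
Total: 18 + 31 + 28 + 31 + 30 + 31 + 30 + 31 + 31 + 30 + 31 + 30 + 31 + 31 + 28 + 31 + 30 + 31 + 30 + 31 + 31 + 30 + 31 + 30 + 31 + 31 + 28 + 31 + 30 + 31 + 30 + 31 + 2 = 962.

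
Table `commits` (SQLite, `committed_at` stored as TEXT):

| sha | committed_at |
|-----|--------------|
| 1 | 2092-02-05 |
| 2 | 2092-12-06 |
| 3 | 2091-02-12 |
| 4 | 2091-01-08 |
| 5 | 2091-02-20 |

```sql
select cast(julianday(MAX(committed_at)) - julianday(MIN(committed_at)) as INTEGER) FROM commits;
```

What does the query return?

MIN = 2091-01-08, MAX = 2092-12-06.
23 days remain in January 2091 after the 8th (31 − 8).
Full months from February 2091 through November 2092 contribute their day counts.
Then 6 days into December 2092.
Total: 23 + 28 + 31 + 30 + 31 + 30 + 31 + 31 + 30 + 31 + 30 + 31 + 31 + 29 + 31 + 30 + 31 + 30 + 31 + 31 + 30 + 31 + 30 + 6 = 698.

698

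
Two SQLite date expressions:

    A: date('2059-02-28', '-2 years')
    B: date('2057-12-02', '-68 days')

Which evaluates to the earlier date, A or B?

A = 2057-02-28.
B = 2057-09-25.
A is earlier.

A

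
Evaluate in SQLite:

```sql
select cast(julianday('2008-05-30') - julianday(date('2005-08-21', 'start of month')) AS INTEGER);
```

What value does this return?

1033

`start of month` rewinds 2005-08-21 to 2005-08-01.
30 days remain in August 2005 after the 1st (31 − 1).
Full months from September 2005 through April 2008 contribute their day counts.
Then 30 days into May 2008.
Total: 30 + 30 + 31 + 30 + 31 + 31 + 28 + 31 + 30 + 31 + 30 + 31 + 31 + 30 + 31 + 30 + 31 + 31 + 28 + 31 + 30 + 31 + 30 + 31 + 31 + 30 + 31 + 30 + 31 + 31 + 29 + 31 + 30 + 30 = 1033.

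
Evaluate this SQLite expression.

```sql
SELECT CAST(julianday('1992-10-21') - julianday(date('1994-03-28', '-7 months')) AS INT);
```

-311

Adding -7 months to 1994-03-28 gives 1993-08-28.
10 days remain in October 1992 after the 21st (31 − 21).
Full months from November 1992 through July 1993 contribute their day counts.
Then 28 days into August 1993.
Total: 10 + 30 + 31 + 31 + 28 + 31 + 30 + 31 + 30 + 31 + 28 = 311.
The subtraction is earlier − later, so the result is −311 → -311.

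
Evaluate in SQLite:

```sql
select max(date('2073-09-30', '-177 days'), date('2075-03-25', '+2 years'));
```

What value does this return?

2077-03-25

date('2073-09-30', '-177 days') → 2073-04-06.
date('2075-03-25', '+2 years') → 2077-03-25.
Later of the two is 2077-03-25.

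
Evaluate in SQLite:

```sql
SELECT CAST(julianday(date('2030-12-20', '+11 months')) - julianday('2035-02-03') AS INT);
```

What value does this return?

-1171

Adding +11 months to 2030-12-20 gives 2031-11-20.
10 days remain in November 2031 after the 20th (30 − 20).
Full months from December 2031 through January 2035 contribute their day counts.
Then 3 days into February 2035.
Total: 10 + 31 + 31 + 29 + 31 + 30 + 31 + 30 + 31 + 31 + 30 + 31 + 30 + 31 + 31 + 28 + 31 + 30 + 31 + 30 + 31 + 31 + 30 + 31 + 30 + 31 + 31 + 28 + 31 + 30 + 31 + 30 + 31 + 31 + 30 + 31 + 30 + 31 + 31 + 3 = 1171.
The subtraction is earlier − later, so the result is −1171 → -1171.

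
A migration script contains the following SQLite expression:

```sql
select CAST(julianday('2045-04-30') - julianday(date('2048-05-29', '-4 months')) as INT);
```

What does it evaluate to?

Adding -4 months to 2048-05-29 gives 2048-01-29.
0 days remain in April 2045 after the 30th (30 − 30).
Full months from May 2045 through December 2047 contribute their day counts.
Then 29 days into January 2048.
Total: 0 + 31 + 30 + 31 + 31 + 30 + 31 + 30 + 31 + 31 + 28 + 31 + 30 + 31 + 30 + 31 + 31 + 30 + 31 + 30 + 31 + 31 + 28 + 31 + 30 + 31 + 30 + 31 + 31 + 30 + 31 + 30 + 31 + 29 = 1004.
The subtraction is earlier − later, so the result is −1004 → -1004.

-1004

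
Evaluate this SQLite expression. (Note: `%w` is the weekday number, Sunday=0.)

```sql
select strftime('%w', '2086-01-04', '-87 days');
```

2

First apply '-87 days': 2086-01-04 → 2085-10-09.
2085-10-09 is a Tuesday; with Sunday=0 that is 2.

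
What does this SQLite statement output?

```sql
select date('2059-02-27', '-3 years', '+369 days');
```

Adding -3 years to 2059-02-27 gives 2056-02-27.
Applying '+369 days' to 2056-02-27: counting 369 days forward gives 2057-03-02.

2057-03-02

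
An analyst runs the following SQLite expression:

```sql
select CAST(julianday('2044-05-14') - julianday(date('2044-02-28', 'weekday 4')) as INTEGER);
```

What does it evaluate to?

`weekday 4` advances to the next Thursday; 2044-02-28 is a Sunday, so it moves forward to 2044-03-03.
28 days remain in March 2044 after the 3rd (31 − 3).
April 2044: 30 days.
Then 14 days into May 2044.
Total: 28 + 30 + 14 = 72.

72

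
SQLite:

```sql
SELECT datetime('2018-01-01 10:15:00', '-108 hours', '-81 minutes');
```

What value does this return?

-108 hours from 2018-01-01 10:15:00 is 2017-12-27 22:15:00 (crosses midnight).
81 minutes = 1h 21m; -81 minutes from 2017-12-27 22:15:00 is 2017-12-27 20:54:00.

2017-12-27 20:54:00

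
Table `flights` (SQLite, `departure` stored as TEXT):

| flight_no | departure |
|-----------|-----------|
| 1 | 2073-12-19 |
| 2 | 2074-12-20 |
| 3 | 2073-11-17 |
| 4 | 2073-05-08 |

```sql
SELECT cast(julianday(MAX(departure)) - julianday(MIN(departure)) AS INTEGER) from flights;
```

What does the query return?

MIN = 2073-05-08, MAX = 2074-12-20.
23 days remain in May 2073 after the 8th (31 − 8).
Full months from June 2073 through November 2074 contribute their day counts.
Then 20 days into December 2074.
Total: 23 + 30 + 31 + 31 + 30 + 31 + 30 + 31 + 31 + 28 + 31 + 30 + 31 + 30 + 31 + 31 + 30 + 31 + 30 + 20 = 591.

591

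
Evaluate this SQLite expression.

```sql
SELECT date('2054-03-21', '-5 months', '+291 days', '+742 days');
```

2056-08-19

Adding -5 months to 2054-03-21 gives 2053-10-21.
Applying '+291 days' to 2053-10-21: counting 291 days forward gives 2054-08-08.
Applying '+742 days' to 2054-08-08: counting 742 days forward gives 2056-08-19.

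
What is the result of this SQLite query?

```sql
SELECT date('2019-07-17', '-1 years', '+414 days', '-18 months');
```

Adding -1 year to 2019-07-17 gives 2018-07-17.
Applying '+414 days' to 2018-07-17: counting 414 days forward gives 2019-09-04.
Adding -18 months to 2019-09-04 gives 2018-03-04.

2018-03-04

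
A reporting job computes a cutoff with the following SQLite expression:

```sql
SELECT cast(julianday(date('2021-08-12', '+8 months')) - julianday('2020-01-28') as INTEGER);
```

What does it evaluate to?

Adding +8 months to 2021-08-12 gives 2022-04-12.
3 days remain in January 2020 after the 28th (31 − 28).
Full months from February 2020 through March 2022 contribute their day counts.
Then 12 days into April 2022.
Total: 3 + 29 + 31 + 30 + 31 + 30 + 31 + 31 + 30 + 31 + 30 + 31 + 31 + 28 + 31 + 30 + 31 + 30 + 31 + 31 + 30 + 31 + 30 + 31 + 31 + 28 + 31 + 12 = 805.

805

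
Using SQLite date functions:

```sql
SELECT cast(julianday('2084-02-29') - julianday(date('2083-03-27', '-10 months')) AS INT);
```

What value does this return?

643

Adding -10 months to 2083-03-27 gives 2082-05-27.
4 days remain in May 2082 after the 27th (31 − 27).
Full months from June 2082 through January 2084 contribute their day counts.
Then 29 days into February 2084.
Total: 4 + 30 + 31 + 31 + 30 + 31 + 30 + 31 + 31 + 28 + 31 + 30 + 31 + 30 + 31 + 31 + 30 + 31 + 30 + 31 + 31 + 29 = 643.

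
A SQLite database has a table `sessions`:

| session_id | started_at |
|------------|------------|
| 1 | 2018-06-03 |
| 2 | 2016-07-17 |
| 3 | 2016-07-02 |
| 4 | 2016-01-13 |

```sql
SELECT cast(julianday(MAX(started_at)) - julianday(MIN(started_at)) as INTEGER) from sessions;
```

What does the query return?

872

MIN = 2016-01-13, MAX = 2018-06-03.
18 days remain in January 2016 after the 13th (31 − 13).
Full months from February 2016 through May 2018 contribute their day counts.
Then 3 days into June 2018.
Total: 18 + 29 + 31 + 30 + 31 + 30 + 31 + 31 + 30 + 31 + 30 + 31 + 31 + 28 + 31 + 30 + 31 + 30 + 31 + 31 + 30 + 31 + 30 + 31 + 31 + 28 + 31 + 30 + 31 + 3 = 872.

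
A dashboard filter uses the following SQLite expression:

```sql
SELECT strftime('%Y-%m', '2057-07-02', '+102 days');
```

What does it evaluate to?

First apply '+102 days': 2057-07-02 → 2057-10-12.
`%Y-%m` extracts the year-month: 2057-10.

2057-10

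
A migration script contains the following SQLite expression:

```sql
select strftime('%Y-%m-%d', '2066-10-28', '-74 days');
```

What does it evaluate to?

2066-08-15

First apply '-74 days': 2066-10-28 → 2066-08-15.
`%Y-%m-%d` extracts the ISO date: 2066-08-15.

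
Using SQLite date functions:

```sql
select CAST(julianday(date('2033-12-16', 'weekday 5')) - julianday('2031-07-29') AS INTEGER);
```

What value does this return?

871

`weekday 5` advances to the next Friday; 2033-12-16 is already a Friday, so it stays at 2033-12-16.
2 days remain in July 2031 after the 29th (31 − 29).
Full months from August 2031 through November 2033 contribute their day counts.
Then 16 days into December 2033.
Total: 2 + 31 + 30 + 31 + 30 + 31 + 31 + 29 + 31 + 30 + 31 + 30 + 31 + 31 + 30 + 31 + 30 + 31 + 31 + 28 + 31 + 30 + 31 + 30 + 31 + 31 + 30 + 31 + 30 + 16 = 871.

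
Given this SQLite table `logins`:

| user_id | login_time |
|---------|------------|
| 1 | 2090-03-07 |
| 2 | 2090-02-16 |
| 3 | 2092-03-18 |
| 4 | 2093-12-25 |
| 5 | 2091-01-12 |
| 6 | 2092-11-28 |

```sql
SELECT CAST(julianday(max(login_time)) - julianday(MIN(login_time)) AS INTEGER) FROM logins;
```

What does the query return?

MIN = 2090-02-16, MAX = 2093-12-25.
12 days remain in February 2090 after the 16th (28 − 16).
Full months from March 2090 through November 2093 contribute their day counts.
Then 25 days into December 2093.
Total: 12 + 31 + 30 + 31 + 30 + 31 + 31 + 30 + 31 + 30 + 31 + 31 + 28 + 31 + 30 + 31 + 30 + 31 + 31 + 30 + 31 + 30 + 31 + 31 + 29 + 31 + 30 + 31 + 30 + 31 + 31 + 30 + 31 + 30 + 31 + 31 + 28 + 31 + 30 + 31 + 30 + 31 + 31 + 30 + 31 + 30 + 25 = 1408.

1408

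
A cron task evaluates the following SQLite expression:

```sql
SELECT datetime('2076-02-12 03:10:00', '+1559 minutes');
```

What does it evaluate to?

2076-02-13 05:09:00

1559 minutes = 25h 59m; +1559 minutes from 2076-02-12 03:10:00 is 2076-02-13 05:09:00 (crosses midnight).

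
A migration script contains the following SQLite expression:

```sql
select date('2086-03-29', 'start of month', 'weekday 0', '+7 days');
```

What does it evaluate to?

`start of month` rewinds 2086-03-29 to 2086-03-01.
`weekday 0` advances to the next Sunday; 2086-03-01 is a Friday, so it moves forward to 2086-03-03.
Advancing 7 more days within March lands on 2086-03-10.

2086-03-10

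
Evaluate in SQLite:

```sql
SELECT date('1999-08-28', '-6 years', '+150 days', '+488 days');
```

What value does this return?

1995-05-28

Adding -6 years to 1999-08-28 gives 1993-08-28.
Applying '+150 days' to 1993-08-28: counting 150 days forward gives 1994-01-25.
Applying '+488 days' to 1994-01-25: counting 488 days forward gives 1995-05-28.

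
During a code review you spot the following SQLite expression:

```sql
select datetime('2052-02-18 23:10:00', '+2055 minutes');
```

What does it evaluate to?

2055 minutes = 34h 15m; +2055 minutes from 2052-02-18 23:10:00 is 2052-02-20 09:25:00 (crosses midnight).

2052-02-20 09:25:00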